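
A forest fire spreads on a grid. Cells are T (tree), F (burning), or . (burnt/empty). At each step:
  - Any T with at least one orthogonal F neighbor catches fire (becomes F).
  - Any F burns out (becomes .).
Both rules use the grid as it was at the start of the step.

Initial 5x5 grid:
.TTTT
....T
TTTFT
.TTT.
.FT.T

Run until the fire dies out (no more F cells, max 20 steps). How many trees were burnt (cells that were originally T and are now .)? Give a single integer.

Answer: 13

Derivation:
Step 1: +5 fires, +2 burnt (F count now 5)
Step 2: +3 fires, +5 burnt (F count now 3)
Step 3: +2 fires, +3 burnt (F count now 2)
Step 4: +1 fires, +2 burnt (F count now 1)
Step 5: +1 fires, +1 burnt (F count now 1)
Step 6: +1 fires, +1 burnt (F count now 1)
Step 7: +0 fires, +1 burnt (F count now 0)
Fire out after step 7
Initially T: 14, now '.': 24
Total burnt (originally-T cells now '.'): 13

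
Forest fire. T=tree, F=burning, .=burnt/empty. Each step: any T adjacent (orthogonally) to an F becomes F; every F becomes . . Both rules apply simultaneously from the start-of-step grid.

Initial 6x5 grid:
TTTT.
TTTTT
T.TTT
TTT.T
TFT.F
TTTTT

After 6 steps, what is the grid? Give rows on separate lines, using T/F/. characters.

Step 1: 6 trees catch fire, 2 burn out
  TTTT.
  TTTTT
  T.TTT
  TFT.F
  F.F..
  TFTTF
Step 2: 6 trees catch fire, 6 burn out
  TTTT.
  TTTTT
  T.TTF
  F.F..
  .....
  F.FF.
Step 3: 4 trees catch fire, 6 burn out
  TTTT.
  TTTTF
  F.FF.
  .....
  .....
  .....
Step 4: 3 trees catch fire, 4 burn out
  TTTT.
  FTFF.
  .....
  .....
  .....
  .....
Step 5: 4 trees catch fire, 3 burn out
  FTFF.
  .F...
  .....
  .....
  .....
  .....
Step 6: 1 trees catch fire, 4 burn out
  .F...
  .....
  .....
  .....
  .....
  .....

.F...
.....
.....
.....
.....
.....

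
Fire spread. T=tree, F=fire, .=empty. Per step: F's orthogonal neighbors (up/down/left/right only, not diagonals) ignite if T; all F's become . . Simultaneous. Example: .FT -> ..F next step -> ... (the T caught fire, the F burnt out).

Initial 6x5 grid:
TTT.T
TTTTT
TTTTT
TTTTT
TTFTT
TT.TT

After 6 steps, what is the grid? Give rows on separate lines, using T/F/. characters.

Step 1: 3 trees catch fire, 1 burn out
  TTT.T
  TTTTT
  TTTTT
  TTFTT
  TF.FT
  TT.TT
Step 2: 7 trees catch fire, 3 burn out
  TTT.T
  TTTTT
  TTFTT
  TF.FT
  F...F
  TF.FT
Step 3: 7 trees catch fire, 7 burn out
  TTT.T
  TTFTT
  TF.FT
  F...F
  .....
  F...F
Step 4: 5 trees catch fire, 7 burn out
  TTF.T
  TF.FT
  F...F
  .....
  .....
  .....
Step 5: 3 trees catch fire, 5 burn out
  TF..T
  F...F
  .....
  .....
  .....
  .....
Step 6: 2 trees catch fire, 3 burn out
  F...F
  .....
  .....
  .....
  .....
  .....

F...F
.....
.....
.....
.....
.....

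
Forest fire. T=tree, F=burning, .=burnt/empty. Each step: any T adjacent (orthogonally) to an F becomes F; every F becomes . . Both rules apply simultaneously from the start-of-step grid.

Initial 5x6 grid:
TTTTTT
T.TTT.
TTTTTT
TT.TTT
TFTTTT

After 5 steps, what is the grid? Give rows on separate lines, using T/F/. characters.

Step 1: 3 trees catch fire, 1 burn out
  TTTTTT
  T.TTT.
  TTTTTT
  TF.TTT
  F.FTTT
Step 2: 3 trees catch fire, 3 burn out
  TTTTTT
  T.TTT.
  TFTTTT
  F..TTT
  ...FTT
Step 3: 4 trees catch fire, 3 burn out
  TTTTTT
  T.TTT.
  F.FTTT
  ...FTT
  ....FT
Step 4: 5 trees catch fire, 4 burn out
  TTTTTT
  F.FTT.
  ...FTT
  ....FT
  .....F
Step 5: 5 trees catch fire, 5 burn out
  FTFTTT
  ...FT.
  ....FT
  .....F
  ......

FTFTTT
...FT.
....FT
.....F
......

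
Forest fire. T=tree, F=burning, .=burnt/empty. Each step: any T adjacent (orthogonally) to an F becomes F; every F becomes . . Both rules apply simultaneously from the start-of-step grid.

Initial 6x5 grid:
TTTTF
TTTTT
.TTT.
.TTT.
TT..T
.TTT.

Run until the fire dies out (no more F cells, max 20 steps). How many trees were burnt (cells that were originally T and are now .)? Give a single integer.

Step 1: +2 fires, +1 burnt (F count now 2)
Step 2: +2 fires, +2 burnt (F count now 2)
Step 3: +3 fires, +2 burnt (F count now 3)
Step 4: +4 fires, +3 burnt (F count now 4)
Step 5: +3 fires, +4 burnt (F count now 3)
Step 6: +1 fires, +3 burnt (F count now 1)
Step 7: +1 fires, +1 burnt (F count now 1)
Step 8: +2 fires, +1 burnt (F count now 2)
Step 9: +1 fires, +2 burnt (F count now 1)
Step 10: +1 fires, +1 burnt (F count now 1)
Step 11: +0 fires, +1 burnt (F count now 0)
Fire out after step 11
Initially T: 21, now '.': 29
Total burnt (originally-T cells now '.'): 20

Answer: 20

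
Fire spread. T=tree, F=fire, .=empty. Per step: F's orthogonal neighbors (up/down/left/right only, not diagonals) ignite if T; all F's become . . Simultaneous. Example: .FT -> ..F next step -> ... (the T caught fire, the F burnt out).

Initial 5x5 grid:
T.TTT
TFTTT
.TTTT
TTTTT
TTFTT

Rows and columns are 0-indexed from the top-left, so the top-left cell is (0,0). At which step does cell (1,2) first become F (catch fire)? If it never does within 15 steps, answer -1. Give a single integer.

Step 1: cell (1,2)='F' (+6 fires, +2 burnt)
  -> target ignites at step 1
Step 2: cell (1,2)='.' (+8 fires, +6 burnt)
Step 3: cell (1,2)='.' (+5 fires, +8 burnt)
Step 4: cell (1,2)='.' (+2 fires, +5 burnt)
Step 5: cell (1,2)='.' (+0 fires, +2 burnt)
  fire out at step 5

1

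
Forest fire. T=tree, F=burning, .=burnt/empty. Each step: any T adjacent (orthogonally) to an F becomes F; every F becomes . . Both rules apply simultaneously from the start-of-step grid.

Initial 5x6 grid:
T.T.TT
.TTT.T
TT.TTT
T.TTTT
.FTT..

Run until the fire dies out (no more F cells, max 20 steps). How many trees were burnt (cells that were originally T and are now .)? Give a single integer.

Answer: 19

Derivation:
Step 1: +1 fires, +1 burnt (F count now 1)
Step 2: +2 fires, +1 burnt (F count now 2)
Step 3: +1 fires, +2 burnt (F count now 1)
Step 4: +2 fires, +1 burnt (F count now 2)
Step 5: +3 fires, +2 burnt (F count now 3)
Step 6: +2 fires, +3 burnt (F count now 2)
Step 7: +3 fires, +2 burnt (F count now 3)
Step 8: +2 fires, +3 burnt (F count now 2)
Step 9: +2 fires, +2 burnt (F count now 2)
Step 10: +1 fires, +2 burnt (F count now 1)
Step 11: +0 fires, +1 burnt (F count now 0)
Fire out after step 11
Initially T: 20, now '.': 29
Total burnt (originally-T cells now '.'): 19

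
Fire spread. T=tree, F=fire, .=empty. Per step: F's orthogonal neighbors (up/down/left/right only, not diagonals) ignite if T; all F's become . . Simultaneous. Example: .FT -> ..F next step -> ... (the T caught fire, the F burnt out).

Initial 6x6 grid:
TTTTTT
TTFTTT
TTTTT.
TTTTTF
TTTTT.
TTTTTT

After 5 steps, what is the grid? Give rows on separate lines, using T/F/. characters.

Step 1: 5 trees catch fire, 2 burn out
  TTFTTT
  TF.FTT
  TTFTT.
  TTTTF.
  TTTTT.
  TTTTTT
Step 2: 10 trees catch fire, 5 burn out
  TF.FTT
  F...FT
  TF.FF.
  TTFF..
  TTTTF.
  TTTTTT
Step 3: 8 trees catch fire, 10 burn out
  F...FT
  .....F
  F.....
  TF....
  TTFF..
  TTTTFT
Step 4: 6 trees catch fire, 8 burn out
  .....F
  ......
  ......
  F.....
  TF....
  TTFF.F
Step 5: 2 trees catch fire, 6 burn out
  ......
  ......
  ......
  ......
  F.....
  TF....

......
......
......
......
F.....
TF....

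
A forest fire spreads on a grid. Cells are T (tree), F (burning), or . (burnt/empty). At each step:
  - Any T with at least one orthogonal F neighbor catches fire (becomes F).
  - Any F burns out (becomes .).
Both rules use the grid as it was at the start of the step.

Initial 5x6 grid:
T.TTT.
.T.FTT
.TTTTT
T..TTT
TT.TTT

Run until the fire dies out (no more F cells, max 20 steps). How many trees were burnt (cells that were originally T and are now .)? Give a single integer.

Step 1: +3 fires, +1 burnt (F count now 3)
Step 2: +6 fires, +3 burnt (F count now 6)
Step 3: +4 fires, +6 burnt (F count now 4)
Step 4: +3 fires, +4 burnt (F count now 3)
Step 5: +1 fires, +3 burnt (F count now 1)
Step 6: +0 fires, +1 burnt (F count now 0)
Fire out after step 6
Initially T: 21, now '.': 26
Total burnt (originally-T cells now '.'): 17

Answer: 17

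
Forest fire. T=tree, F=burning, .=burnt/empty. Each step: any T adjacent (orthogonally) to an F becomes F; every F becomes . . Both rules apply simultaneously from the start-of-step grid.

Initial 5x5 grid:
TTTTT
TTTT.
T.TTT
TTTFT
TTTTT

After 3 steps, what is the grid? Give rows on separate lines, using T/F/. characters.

Step 1: 4 trees catch fire, 1 burn out
  TTTTT
  TTTT.
  T.TFT
  TTF.F
  TTTFT
Step 2: 6 trees catch fire, 4 burn out
  TTTTT
  TTTF.
  T.F.F
  TF...
  TTF.F
Step 3: 4 trees catch fire, 6 burn out
  TTTFT
  TTF..
  T....
  F....
  TF...

TTTFT
TTF..
T....
F....
TF...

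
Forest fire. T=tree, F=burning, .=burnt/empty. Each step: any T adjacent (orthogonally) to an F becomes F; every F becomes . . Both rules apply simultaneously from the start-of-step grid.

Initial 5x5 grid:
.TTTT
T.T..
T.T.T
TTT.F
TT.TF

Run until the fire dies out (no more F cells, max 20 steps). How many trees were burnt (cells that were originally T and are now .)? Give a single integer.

Answer: 2

Derivation:
Step 1: +2 fires, +2 burnt (F count now 2)
Step 2: +0 fires, +2 burnt (F count now 0)
Fire out after step 2
Initially T: 15, now '.': 12
Total burnt (originally-T cells now '.'): 2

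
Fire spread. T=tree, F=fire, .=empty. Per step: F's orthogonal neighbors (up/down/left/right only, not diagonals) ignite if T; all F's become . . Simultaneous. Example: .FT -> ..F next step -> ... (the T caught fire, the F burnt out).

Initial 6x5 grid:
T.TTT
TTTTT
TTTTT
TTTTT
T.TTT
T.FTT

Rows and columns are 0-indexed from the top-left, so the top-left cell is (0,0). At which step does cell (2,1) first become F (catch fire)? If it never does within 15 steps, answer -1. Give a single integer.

Step 1: cell (2,1)='T' (+2 fires, +1 burnt)
Step 2: cell (2,1)='T' (+3 fires, +2 burnt)
Step 3: cell (2,1)='T' (+4 fires, +3 burnt)
Step 4: cell (2,1)='F' (+5 fires, +4 burnt)
  -> target ignites at step 4
Step 5: cell (2,1)='.' (+6 fires, +5 burnt)
Step 6: cell (2,1)='.' (+4 fires, +6 burnt)
Step 7: cell (2,1)='.' (+2 fires, +4 burnt)
Step 8: cell (2,1)='.' (+0 fires, +2 burnt)
  fire out at step 8

4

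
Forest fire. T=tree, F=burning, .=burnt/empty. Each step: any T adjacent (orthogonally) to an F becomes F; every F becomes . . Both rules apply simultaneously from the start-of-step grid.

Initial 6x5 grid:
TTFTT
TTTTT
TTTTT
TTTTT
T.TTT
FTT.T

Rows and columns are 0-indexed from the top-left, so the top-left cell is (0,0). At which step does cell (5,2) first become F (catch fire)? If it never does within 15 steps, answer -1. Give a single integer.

Step 1: cell (5,2)='T' (+5 fires, +2 burnt)
Step 2: cell (5,2)='F' (+7 fires, +5 burnt)
  -> target ignites at step 2
Step 3: cell (5,2)='.' (+8 fires, +7 burnt)
Step 4: cell (5,2)='.' (+3 fires, +8 burnt)
Step 5: cell (5,2)='.' (+2 fires, +3 burnt)
Step 6: cell (5,2)='.' (+1 fires, +2 burnt)
Step 7: cell (5,2)='.' (+0 fires, +1 burnt)
  fire out at step 7

2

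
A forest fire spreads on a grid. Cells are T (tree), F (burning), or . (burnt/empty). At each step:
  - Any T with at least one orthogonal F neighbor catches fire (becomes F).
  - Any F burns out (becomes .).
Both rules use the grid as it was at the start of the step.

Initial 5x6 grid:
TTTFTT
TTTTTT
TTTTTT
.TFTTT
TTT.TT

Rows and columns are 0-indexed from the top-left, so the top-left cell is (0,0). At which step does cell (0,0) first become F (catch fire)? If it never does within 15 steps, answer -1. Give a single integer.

Step 1: cell (0,0)='T' (+7 fires, +2 burnt)
Step 2: cell (0,0)='T' (+8 fires, +7 burnt)
Step 3: cell (0,0)='F' (+8 fires, +8 burnt)
  -> target ignites at step 3
Step 4: cell (0,0)='.' (+3 fires, +8 burnt)
Step 5: cell (0,0)='.' (+0 fires, +3 burnt)
  fire out at step 5

3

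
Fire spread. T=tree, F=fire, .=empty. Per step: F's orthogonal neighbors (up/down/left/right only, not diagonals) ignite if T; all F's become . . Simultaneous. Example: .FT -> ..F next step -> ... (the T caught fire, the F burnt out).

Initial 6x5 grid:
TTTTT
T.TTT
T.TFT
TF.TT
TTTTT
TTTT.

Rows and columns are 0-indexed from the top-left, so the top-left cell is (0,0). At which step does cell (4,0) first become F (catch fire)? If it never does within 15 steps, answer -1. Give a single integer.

Step 1: cell (4,0)='T' (+6 fires, +2 burnt)
Step 2: cell (4,0)='F' (+9 fires, +6 burnt)
  -> target ignites at step 2
Step 3: cell (4,0)='.' (+7 fires, +9 burnt)
Step 4: cell (4,0)='.' (+2 fires, +7 burnt)
Step 5: cell (4,0)='.' (+0 fires, +2 burnt)
  fire out at step 5

2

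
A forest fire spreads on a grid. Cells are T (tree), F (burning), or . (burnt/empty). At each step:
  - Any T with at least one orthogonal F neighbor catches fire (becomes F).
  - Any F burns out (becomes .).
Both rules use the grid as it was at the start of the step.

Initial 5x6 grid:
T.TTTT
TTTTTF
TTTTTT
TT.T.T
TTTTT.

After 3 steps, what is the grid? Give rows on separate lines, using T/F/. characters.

Step 1: 3 trees catch fire, 1 burn out
  T.TTTF
  TTTTF.
  TTTTTF
  TT.T.T
  TTTTT.
Step 2: 4 trees catch fire, 3 burn out
  T.TTF.
  TTTF..
  TTTTF.
  TT.T.F
  TTTTT.
Step 3: 3 trees catch fire, 4 burn out
  T.TF..
  TTF...
  TTTF..
  TT.T..
  TTTTT.

T.TF..
TTF...
TTTF..
TT.T..
TTTTT.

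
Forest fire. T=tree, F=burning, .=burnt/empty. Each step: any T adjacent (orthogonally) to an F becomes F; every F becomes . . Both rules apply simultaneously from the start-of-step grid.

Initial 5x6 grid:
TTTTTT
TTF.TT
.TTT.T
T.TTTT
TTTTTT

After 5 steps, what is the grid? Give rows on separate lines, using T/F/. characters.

Step 1: 3 trees catch fire, 1 burn out
  TTFTTT
  TF..TT
  .TFT.T
  T.TTTT
  TTTTTT
Step 2: 6 trees catch fire, 3 burn out
  TF.FTT
  F...TT
  .F.F.T
  T.FTTT
  TTTTTT
Step 3: 4 trees catch fire, 6 burn out
  F...FT
  ....TT
  .....T
  T..FTT
  TTFTTT
Step 4: 5 trees catch fire, 4 burn out
  .....F
  ....FT
  .....T
  T...FT
  TF.FTT
Step 5: 4 trees catch fire, 5 burn out
  ......
  .....F
  .....T
  T....F
  F...FT

......
.....F
.....T
T....F
F...FT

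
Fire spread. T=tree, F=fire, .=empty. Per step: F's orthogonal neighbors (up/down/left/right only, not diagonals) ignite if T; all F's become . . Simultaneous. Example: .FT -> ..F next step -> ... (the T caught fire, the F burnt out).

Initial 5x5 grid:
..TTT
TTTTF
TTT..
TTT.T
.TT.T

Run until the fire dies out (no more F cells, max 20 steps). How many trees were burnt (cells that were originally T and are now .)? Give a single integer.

Answer: 15

Derivation:
Step 1: +2 fires, +1 burnt (F count now 2)
Step 2: +2 fires, +2 burnt (F count now 2)
Step 3: +3 fires, +2 burnt (F count now 3)
Step 4: +3 fires, +3 burnt (F count now 3)
Step 5: +3 fires, +3 burnt (F count now 3)
Step 6: +2 fires, +3 burnt (F count now 2)
Step 7: +0 fires, +2 burnt (F count now 0)
Fire out after step 7
Initially T: 17, now '.': 23
Total burnt (originally-T cells now '.'): 15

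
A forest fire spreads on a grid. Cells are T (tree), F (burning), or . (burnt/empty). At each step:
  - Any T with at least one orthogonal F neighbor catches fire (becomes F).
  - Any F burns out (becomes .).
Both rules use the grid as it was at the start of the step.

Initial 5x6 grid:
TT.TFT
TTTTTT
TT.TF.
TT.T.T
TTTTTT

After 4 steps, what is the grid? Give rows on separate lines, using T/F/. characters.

Step 1: 4 trees catch fire, 2 burn out
  TT.F.F
  TTTTFT
  TT.F..
  TT.T.T
  TTTTTT
Step 2: 3 trees catch fire, 4 burn out
  TT....
  TTTF.F
  TT....
  TT.F.T
  TTTTTT
Step 3: 2 trees catch fire, 3 burn out
  TT....
  TTF...
  TT....
  TT...T
  TTTFTT
Step 4: 3 trees catch fire, 2 burn out
  TT....
  TF....
  TT....
  TT...T
  TTF.FT

TT....
TF....
TT....
TT...T
TTF.FT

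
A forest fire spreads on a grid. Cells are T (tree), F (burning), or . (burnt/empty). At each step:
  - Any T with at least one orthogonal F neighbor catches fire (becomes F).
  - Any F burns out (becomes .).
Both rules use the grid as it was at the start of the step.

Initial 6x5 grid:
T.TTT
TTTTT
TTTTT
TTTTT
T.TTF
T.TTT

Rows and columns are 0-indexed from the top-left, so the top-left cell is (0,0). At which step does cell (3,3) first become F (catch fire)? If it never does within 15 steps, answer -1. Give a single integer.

Step 1: cell (3,3)='T' (+3 fires, +1 burnt)
Step 2: cell (3,3)='F' (+4 fires, +3 burnt)
  -> target ignites at step 2
Step 3: cell (3,3)='.' (+4 fires, +4 burnt)
Step 4: cell (3,3)='.' (+4 fires, +4 burnt)
Step 5: cell (3,3)='.' (+4 fires, +4 burnt)
Step 6: cell (3,3)='.' (+4 fires, +4 burnt)
Step 7: cell (3,3)='.' (+2 fires, +4 burnt)
Step 8: cell (3,3)='.' (+1 fires, +2 burnt)
Step 9: cell (3,3)='.' (+0 fires, +1 burnt)
  fire out at step 9

2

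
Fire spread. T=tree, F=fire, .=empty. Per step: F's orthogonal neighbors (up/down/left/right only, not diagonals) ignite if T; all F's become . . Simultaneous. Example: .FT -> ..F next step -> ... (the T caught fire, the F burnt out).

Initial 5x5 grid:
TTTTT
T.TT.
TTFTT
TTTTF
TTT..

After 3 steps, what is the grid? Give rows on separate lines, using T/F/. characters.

Step 1: 6 trees catch fire, 2 burn out
  TTTTT
  T.FT.
  TF.FF
  TTFF.
  TTT..
Step 2: 5 trees catch fire, 6 burn out
  TTFTT
  T..F.
  F....
  TF...
  TTF..
Step 3: 5 trees catch fire, 5 burn out
  TF.FT
  F....
  .....
  F....
  TF...

TF.FT
F....
.....
F....
TF...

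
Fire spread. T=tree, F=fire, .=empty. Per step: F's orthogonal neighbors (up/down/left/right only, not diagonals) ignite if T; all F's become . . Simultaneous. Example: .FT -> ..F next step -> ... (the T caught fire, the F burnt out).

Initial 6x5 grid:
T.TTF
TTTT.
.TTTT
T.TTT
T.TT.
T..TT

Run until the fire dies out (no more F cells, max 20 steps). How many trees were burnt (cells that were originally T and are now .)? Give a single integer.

Answer: 18

Derivation:
Step 1: +1 fires, +1 burnt (F count now 1)
Step 2: +2 fires, +1 burnt (F count now 2)
Step 3: +2 fires, +2 burnt (F count now 2)
Step 4: +4 fires, +2 burnt (F count now 4)
Step 5: +5 fires, +4 burnt (F count now 5)
Step 6: +3 fires, +5 burnt (F count now 3)
Step 7: +1 fires, +3 burnt (F count now 1)
Step 8: +0 fires, +1 burnt (F count now 0)
Fire out after step 8
Initially T: 21, now '.': 27
Total burnt (originally-T cells now '.'): 18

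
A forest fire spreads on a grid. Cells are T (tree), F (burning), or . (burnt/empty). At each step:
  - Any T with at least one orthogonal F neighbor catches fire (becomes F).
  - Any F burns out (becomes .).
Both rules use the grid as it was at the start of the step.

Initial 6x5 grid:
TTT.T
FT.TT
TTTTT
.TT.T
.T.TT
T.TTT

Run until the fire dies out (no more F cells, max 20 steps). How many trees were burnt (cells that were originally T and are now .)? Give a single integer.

Answer: 21

Derivation:
Step 1: +3 fires, +1 burnt (F count now 3)
Step 2: +2 fires, +3 burnt (F count now 2)
Step 3: +3 fires, +2 burnt (F count now 3)
Step 4: +3 fires, +3 burnt (F count now 3)
Step 5: +2 fires, +3 burnt (F count now 2)
Step 6: +2 fires, +2 burnt (F count now 2)
Step 7: +2 fires, +2 burnt (F count now 2)
Step 8: +2 fires, +2 burnt (F count now 2)
Step 9: +1 fires, +2 burnt (F count now 1)
Step 10: +1 fires, +1 burnt (F count now 1)
Step 11: +0 fires, +1 burnt (F count now 0)
Fire out after step 11
Initially T: 22, now '.': 29
Total burnt (originally-T cells now '.'): 21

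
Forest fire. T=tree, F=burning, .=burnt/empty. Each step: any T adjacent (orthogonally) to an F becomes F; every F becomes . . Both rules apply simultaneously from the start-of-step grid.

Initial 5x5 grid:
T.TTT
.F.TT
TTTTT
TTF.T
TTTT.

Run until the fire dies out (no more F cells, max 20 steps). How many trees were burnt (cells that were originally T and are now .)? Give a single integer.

Step 1: +4 fires, +2 burnt (F count now 4)
Step 2: +5 fires, +4 burnt (F count now 5)
Step 3: +3 fires, +5 burnt (F count now 3)
Step 4: +3 fires, +3 burnt (F count now 3)
Step 5: +2 fires, +3 burnt (F count now 2)
Step 6: +0 fires, +2 burnt (F count now 0)
Fire out after step 6
Initially T: 18, now '.': 24
Total burnt (originally-T cells now '.'): 17

Answer: 17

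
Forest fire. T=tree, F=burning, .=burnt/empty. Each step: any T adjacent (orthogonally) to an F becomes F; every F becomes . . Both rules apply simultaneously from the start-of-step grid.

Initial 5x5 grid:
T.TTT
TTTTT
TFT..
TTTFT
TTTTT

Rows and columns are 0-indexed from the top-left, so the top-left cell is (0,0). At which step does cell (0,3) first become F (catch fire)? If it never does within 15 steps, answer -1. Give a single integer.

Step 1: cell (0,3)='T' (+7 fires, +2 burnt)
Step 2: cell (0,3)='T' (+6 fires, +7 burnt)
Step 3: cell (0,3)='T' (+4 fires, +6 burnt)
Step 4: cell (0,3)='F' (+2 fires, +4 burnt)
  -> target ignites at step 4
Step 5: cell (0,3)='.' (+1 fires, +2 burnt)
Step 6: cell (0,3)='.' (+0 fires, +1 burnt)
  fire out at step 6

4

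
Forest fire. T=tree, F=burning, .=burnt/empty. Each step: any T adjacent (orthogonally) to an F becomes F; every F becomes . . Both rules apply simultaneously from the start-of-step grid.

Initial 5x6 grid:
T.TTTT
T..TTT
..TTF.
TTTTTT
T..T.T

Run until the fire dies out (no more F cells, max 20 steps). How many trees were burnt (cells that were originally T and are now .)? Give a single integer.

Answer: 18

Derivation:
Step 1: +3 fires, +1 burnt (F count now 3)
Step 2: +6 fires, +3 burnt (F count now 6)
Step 3: +5 fires, +6 burnt (F count now 5)
Step 4: +2 fires, +5 burnt (F count now 2)
Step 5: +1 fires, +2 burnt (F count now 1)
Step 6: +1 fires, +1 burnt (F count now 1)
Step 7: +0 fires, +1 burnt (F count now 0)
Fire out after step 7
Initially T: 20, now '.': 28
Total burnt (originally-T cells now '.'): 18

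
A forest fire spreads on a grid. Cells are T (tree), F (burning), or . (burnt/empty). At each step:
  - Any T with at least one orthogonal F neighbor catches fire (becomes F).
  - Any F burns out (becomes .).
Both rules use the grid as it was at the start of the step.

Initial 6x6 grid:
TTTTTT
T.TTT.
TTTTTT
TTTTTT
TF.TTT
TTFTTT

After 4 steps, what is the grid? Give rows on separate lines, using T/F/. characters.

Step 1: 4 trees catch fire, 2 burn out
  TTTTTT
  T.TTT.
  TTTTTT
  TFTTTT
  F..TTT
  TF.FTT
Step 2: 6 trees catch fire, 4 burn out
  TTTTTT
  T.TTT.
  TFTTTT
  F.FTTT
  ...FTT
  F...FT
Step 3: 5 trees catch fire, 6 burn out
  TTTTTT
  T.TTT.
  F.FTTT
  ...FTT
  ....FT
  .....F
Step 4: 5 trees catch fire, 5 burn out
  TTTTTT
  F.FTT.
  ...FTT
  ....FT
  .....F
  ......

TTTTTT
F.FTT.
...FTT
....FT
.....F
......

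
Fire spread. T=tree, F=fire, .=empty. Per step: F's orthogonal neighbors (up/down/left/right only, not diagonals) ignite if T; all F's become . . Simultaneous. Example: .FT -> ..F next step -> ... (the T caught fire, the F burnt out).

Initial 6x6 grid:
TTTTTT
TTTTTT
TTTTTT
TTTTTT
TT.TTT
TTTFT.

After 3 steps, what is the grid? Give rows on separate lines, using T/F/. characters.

Step 1: 3 trees catch fire, 1 burn out
  TTTTTT
  TTTTTT
  TTTTTT
  TTTTTT
  TT.FTT
  TTF.F.
Step 2: 3 trees catch fire, 3 burn out
  TTTTTT
  TTTTTT
  TTTTTT
  TTTFTT
  TT..FT
  TF....
Step 3: 6 trees catch fire, 3 burn out
  TTTTTT
  TTTTTT
  TTTFTT
  TTF.FT
  TF...F
  F.....

TTTTTT
TTTTTT
TTTFTT
TTF.FT
TF...F
F.....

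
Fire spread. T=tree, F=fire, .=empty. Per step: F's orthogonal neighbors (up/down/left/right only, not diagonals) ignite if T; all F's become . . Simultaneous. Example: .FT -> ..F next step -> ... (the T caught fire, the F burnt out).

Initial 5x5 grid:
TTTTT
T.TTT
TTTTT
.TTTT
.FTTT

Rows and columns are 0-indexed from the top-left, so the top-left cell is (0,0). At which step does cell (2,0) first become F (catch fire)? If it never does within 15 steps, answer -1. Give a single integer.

Step 1: cell (2,0)='T' (+2 fires, +1 burnt)
Step 2: cell (2,0)='T' (+3 fires, +2 burnt)
Step 3: cell (2,0)='F' (+4 fires, +3 burnt)
  -> target ignites at step 3
Step 4: cell (2,0)='.' (+4 fires, +4 burnt)
Step 5: cell (2,0)='.' (+4 fires, +4 burnt)
Step 6: cell (2,0)='.' (+3 fires, +4 burnt)
Step 7: cell (2,0)='.' (+1 fires, +3 burnt)
Step 8: cell (2,0)='.' (+0 fires, +1 burnt)
  fire out at step 8

3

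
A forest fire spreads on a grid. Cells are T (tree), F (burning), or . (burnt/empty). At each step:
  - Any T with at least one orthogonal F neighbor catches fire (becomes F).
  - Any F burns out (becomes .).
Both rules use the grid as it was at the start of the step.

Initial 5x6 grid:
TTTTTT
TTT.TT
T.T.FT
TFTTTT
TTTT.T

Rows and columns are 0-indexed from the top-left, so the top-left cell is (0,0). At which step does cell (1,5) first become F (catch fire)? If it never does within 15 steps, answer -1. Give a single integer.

Step 1: cell (1,5)='T' (+6 fires, +2 burnt)
Step 2: cell (1,5)='F' (+8 fires, +6 burnt)
  -> target ignites at step 2
Step 3: cell (1,5)='.' (+6 fires, +8 burnt)
Step 4: cell (1,5)='.' (+3 fires, +6 burnt)
Step 5: cell (1,5)='.' (+1 fires, +3 burnt)
Step 6: cell (1,5)='.' (+0 fires, +1 burnt)
  fire out at step 6

2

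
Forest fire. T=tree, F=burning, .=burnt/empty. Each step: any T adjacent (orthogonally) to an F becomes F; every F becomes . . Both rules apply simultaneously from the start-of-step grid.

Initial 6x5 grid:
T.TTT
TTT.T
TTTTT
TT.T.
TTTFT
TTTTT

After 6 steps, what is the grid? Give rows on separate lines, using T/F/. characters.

Step 1: 4 trees catch fire, 1 burn out
  T.TTT
  TTT.T
  TTTTT
  TT.F.
  TTF.F
  TTTFT
Step 2: 4 trees catch fire, 4 burn out
  T.TTT
  TTT.T
  TTTFT
  TT...
  TF...
  TTF.F
Step 3: 5 trees catch fire, 4 burn out
  T.TTT
  TTT.T
  TTF.F
  TF...
  F....
  TF...
Step 4: 5 trees catch fire, 5 burn out
  T.TTT
  TTF.F
  TF...
  F....
  .....
  F....
Step 5: 4 trees catch fire, 5 burn out
  T.FTF
  TF...
  F....
  .....
  .....
  .....
Step 6: 2 trees catch fire, 4 burn out
  T..F.
  F....
  .....
  .....
  .....
  .....

T..F.
F....
.....
.....
.....
.....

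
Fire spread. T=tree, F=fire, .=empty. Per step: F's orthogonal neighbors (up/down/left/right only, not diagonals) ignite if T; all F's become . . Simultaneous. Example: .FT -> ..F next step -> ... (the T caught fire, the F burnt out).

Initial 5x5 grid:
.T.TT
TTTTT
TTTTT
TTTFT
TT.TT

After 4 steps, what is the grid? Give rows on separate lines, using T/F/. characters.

Step 1: 4 trees catch fire, 1 burn out
  .T.TT
  TTTTT
  TTTFT
  TTF.F
  TT.FT
Step 2: 5 trees catch fire, 4 burn out
  .T.TT
  TTTFT
  TTF.F
  TF...
  TT..F
Step 3: 6 trees catch fire, 5 burn out
  .T.FT
  TTF.F
  TF...
  F....
  TF...
Step 4: 4 trees catch fire, 6 burn out
  .T..F
  TF...
  F....
  .....
  F....

.T..F
TF...
F....
.....
F....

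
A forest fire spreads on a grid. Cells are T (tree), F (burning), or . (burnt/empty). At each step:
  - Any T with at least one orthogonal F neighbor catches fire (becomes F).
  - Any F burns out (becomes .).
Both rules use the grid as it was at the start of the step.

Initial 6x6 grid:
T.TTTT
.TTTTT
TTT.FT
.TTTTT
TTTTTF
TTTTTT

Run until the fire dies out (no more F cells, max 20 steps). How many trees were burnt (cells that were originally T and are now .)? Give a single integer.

Step 1: +6 fires, +2 burnt (F count now 6)
Step 2: +6 fires, +6 burnt (F count now 6)
Step 3: +6 fires, +6 burnt (F count now 6)
Step 4: +6 fires, +6 burnt (F count now 6)
Step 5: +3 fires, +6 burnt (F count now 3)
Step 6: +2 fires, +3 burnt (F count now 2)
Step 7: +0 fires, +2 burnt (F count now 0)
Fire out after step 7
Initially T: 30, now '.': 35
Total burnt (originally-T cells now '.'): 29

Answer: 29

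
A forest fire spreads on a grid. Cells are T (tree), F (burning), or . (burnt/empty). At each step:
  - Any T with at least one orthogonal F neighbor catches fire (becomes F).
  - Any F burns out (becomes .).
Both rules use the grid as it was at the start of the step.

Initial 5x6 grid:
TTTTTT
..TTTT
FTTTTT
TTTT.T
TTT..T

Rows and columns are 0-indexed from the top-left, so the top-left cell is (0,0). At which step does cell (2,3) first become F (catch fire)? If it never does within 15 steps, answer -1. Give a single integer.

Step 1: cell (2,3)='T' (+2 fires, +1 burnt)
Step 2: cell (2,3)='T' (+3 fires, +2 burnt)
Step 3: cell (2,3)='F' (+4 fires, +3 burnt)
  -> target ignites at step 3
Step 4: cell (2,3)='.' (+5 fires, +4 burnt)
Step 5: cell (2,3)='.' (+4 fires, +5 burnt)
Step 6: cell (2,3)='.' (+4 fires, +4 burnt)
Step 7: cell (2,3)='.' (+2 fires, +4 burnt)
Step 8: cell (2,3)='.' (+0 fires, +2 burnt)
  fire out at step 8

3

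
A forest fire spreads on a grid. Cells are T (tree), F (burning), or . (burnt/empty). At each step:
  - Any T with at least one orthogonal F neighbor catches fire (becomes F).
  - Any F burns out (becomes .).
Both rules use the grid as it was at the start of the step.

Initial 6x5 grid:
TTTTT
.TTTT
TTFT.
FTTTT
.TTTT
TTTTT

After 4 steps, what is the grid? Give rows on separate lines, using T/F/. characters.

Step 1: 6 trees catch fire, 2 burn out
  TTTTT
  .TFTT
  FF.F.
  .FFTT
  .TTTT
  TTTTT
Step 2: 6 trees catch fire, 6 burn out
  TTFTT
  .F.FT
  .....
  ...FT
  .FFTT
  TTTTT
Step 3: 7 trees catch fire, 6 burn out
  TF.FT
  ....F
  .....
  ....F
  ...FT
  TFFTT
Step 4: 5 trees catch fire, 7 burn out
  F...F
  .....
  .....
  .....
  ....F
  F..FT

F...F
.....
.....
.....
....F
F..FT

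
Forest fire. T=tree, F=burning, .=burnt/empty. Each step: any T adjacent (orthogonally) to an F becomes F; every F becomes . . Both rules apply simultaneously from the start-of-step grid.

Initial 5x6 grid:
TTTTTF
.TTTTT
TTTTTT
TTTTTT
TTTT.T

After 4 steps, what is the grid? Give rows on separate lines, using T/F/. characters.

Step 1: 2 trees catch fire, 1 burn out
  TTTTF.
  .TTTTF
  TTTTTT
  TTTTTT
  TTTT.T
Step 2: 3 trees catch fire, 2 burn out
  TTTF..
  .TTTF.
  TTTTTF
  TTTTTT
  TTTT.T
Step 3: 4 trees catch fire, 3 burn out
  TTF...
  .TTF..
  TTTTF.
  TTTTTF
  TTTT.T
Step 4: 5 trees catch fire, 4 burn out
  TF....
  .TF...
  TTTF..
  TTTTF.
  TTTT.F

TF....
.TF...
TTTF..
TTTTF.
TTTT.F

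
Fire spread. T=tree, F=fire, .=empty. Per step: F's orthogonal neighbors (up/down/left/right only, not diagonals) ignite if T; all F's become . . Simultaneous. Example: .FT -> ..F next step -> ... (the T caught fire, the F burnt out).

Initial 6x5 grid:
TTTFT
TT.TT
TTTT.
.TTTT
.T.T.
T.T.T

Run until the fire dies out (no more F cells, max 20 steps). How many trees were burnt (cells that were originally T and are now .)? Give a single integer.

Answer: 18

Derivation:
Step 1: +3 fires, +1 burnt (F count now 3)
Step 2: +3 fires, +3 burnt (F count now 3)
Step 3: +4 fires, +3 burnt (F count now 4)
Step 4: +5 fires, +4 burnt (F count now 5)
Step 5: +2 fires, +5 burnt (F count now 2)
Step 6: +1 fires, +2 burnt (F count now 1)
Step 7: +0 fires, +1 burnt (F count now 0)
Fire out after step 7
Initially T: 21, now '.': 27
Total burnt (originally-T cells now '.'): 18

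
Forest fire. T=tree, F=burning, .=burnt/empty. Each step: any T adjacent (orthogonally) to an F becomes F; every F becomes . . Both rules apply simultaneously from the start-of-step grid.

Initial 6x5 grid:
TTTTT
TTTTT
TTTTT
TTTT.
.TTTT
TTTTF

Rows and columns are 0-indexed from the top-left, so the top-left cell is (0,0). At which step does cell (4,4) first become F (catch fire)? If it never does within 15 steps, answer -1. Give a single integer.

Step 1: cell (4,4)='F' (+2 fires, +1 burnt)
  -> target ignites at step 1
Step 2: cell (4,4)='.' (+2 fires, +2 burnt)
Step 3: cell (4,4)='.' (+3 fires, +2 burnt)
Step 4: cell (4,4)='.' (+4 fires, +3 burnt)
Step 5: cell (4,4)='.' (+4 fires, +4 burnt)
Step 6: cell (4,4)='.' (+5 fires, +4 burnt)
Step 7: cell (4,4)='.' (+4 fires, +5 burnt)
Step 8: cell (4,4)='.' (+2 fires, +4 burnt)
Step 9: cell (4,4)='.' (+1 fires, +2 burnt)
Step 10: cell (4,4)='.' (+0 fires, +1 burnt)
  fire out at step 10

1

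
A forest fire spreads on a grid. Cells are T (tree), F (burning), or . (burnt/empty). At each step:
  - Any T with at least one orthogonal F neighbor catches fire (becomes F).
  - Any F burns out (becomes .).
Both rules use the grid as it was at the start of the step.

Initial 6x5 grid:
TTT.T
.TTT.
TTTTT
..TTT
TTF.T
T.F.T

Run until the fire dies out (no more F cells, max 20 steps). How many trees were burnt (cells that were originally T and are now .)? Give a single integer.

Answer: 19

Derivation:
Step 1: +2 fires, +2 burnt (F count now 2)
Step 2: +3 fires, +2 burnt (F count now 3)
Step 3: +5 fires, +3 burnt (F count now 5)
Step 4: +6 fires, +5 burnt (F count now 6)
Step 5: +2 fires, +6 burnt (F count now 2)
Step 6: +1 fires, +2 burnt (F count now 1)
Step 7: +0 fires, +1 burnt (F count now 0)
Fire out after step 7
Initially T: 20, now '.': 29
Total burnt (originally-T cells now '.'): 19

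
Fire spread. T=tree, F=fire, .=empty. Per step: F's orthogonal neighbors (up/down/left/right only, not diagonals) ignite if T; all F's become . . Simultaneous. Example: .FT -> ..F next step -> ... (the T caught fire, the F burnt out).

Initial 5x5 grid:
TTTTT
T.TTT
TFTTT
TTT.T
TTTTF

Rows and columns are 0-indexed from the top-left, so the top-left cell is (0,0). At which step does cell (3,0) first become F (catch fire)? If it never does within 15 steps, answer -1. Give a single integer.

Step 1: cell (3,0)='T' (+5 fires, +2 burnt)
Step 2: cell (3,0)='F' (+8 fires, +5 burnt)
  -> target ignites at step 2
Step 3: cell (3,0)='.' (+5 fires, +8 burnt)
Step 4: cell (3,0)='.' (+3 fires, +5 burnt)
Step 5: cell (3,0)='.' (+0 fires, +3 burnt)
  fire out at step 5

2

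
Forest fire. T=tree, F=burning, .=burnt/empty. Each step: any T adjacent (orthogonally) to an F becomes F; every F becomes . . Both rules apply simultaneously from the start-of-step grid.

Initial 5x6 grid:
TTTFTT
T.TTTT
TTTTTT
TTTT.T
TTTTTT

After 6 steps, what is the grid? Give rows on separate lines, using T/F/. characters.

Step 1: 3 trees catch fire, 1 burn out
  TTF.FT
  T.TFTT
  TTTTTT
  TTTT.T
  TTTTTT
Step 2: 5 trees catch fire, 3 burn out
  TF...F
  T.F.FT
  TTTFTT
  TTTT.T
  TTTTTT
Step 3: 5 trees catch fire, 5 burn out
  F.....
  T....F
  TTF.FT
  TTTF.T
  TTTTTT
Step 4: 5 trees catch fire, 5 burn out
  ......
  F.....
  TF...F
  TTF..T
  TTTFTT
Step 5: 5 trees catch fire, 5 burn out
  ......
  ......
  F.....
  TF...F
  TTF.FT
Step 6: 3 trees catch fire, 5 burn out
  ......
  ......
  ......
  F.....
  TF...F

......
......
......
F.....
TF...F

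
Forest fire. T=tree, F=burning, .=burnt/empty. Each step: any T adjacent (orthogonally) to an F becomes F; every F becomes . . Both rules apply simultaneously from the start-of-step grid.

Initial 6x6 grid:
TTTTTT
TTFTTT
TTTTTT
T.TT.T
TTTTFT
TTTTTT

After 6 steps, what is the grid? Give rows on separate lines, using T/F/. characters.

Step 1: 7 trees catch fire, 2 burn out
  TTFTTT
  TF.FTT
  TTFTTT
  T.TT.T
  TTTF.F
  TTTTFT
Step 2: 12 trees catch fire, 7 burn out
  TF.FTT
  F...FT
  TF.FTT
  T.FF.F
  TTF...
  TTTF.F
Step 3: 8 trees catch fire, 12 burn out
  F...FT
  .....F
  F...FF
  T.....
  TF....
  TTF...
Step 4: 4 trees catch fire, 8 burn out
  .....F
  ......
  ......
  F.....
  F.....
  TF....
Step 5: 1 trees catch fire, 4 burn out
  ......
  ......
  ......
  ......
  ......
  F.....
Step 6: 0 trees catch fire, 1 burn out
  ......
  ......
  ......
  ......
  ......
  ......

......
......
......
......
......
......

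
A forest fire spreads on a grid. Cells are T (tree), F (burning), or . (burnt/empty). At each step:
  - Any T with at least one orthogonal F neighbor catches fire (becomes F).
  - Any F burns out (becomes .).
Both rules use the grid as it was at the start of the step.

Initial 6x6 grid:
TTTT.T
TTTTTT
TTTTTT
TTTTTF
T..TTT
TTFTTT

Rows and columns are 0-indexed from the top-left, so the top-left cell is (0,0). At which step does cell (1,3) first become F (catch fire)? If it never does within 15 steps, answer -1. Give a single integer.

Step 1: cell (1,3)='T' (+5 fires, +2 burnt)
Step 2: cell (1,3)='T' (+8 fires, +5 burnt)
Step 3: cell (1,3)='T' (+5 fires, +8 burnt)
Step 4: cell (1,3)='F' (+4 fires, +5 burnt)
  -> target ignites at step 4
Step 5: cell (1,3)='.' (+4 fires, +4 burnt)
Step 6: cell (1,3)='.' (+3 fires, +4 burnt)
Step 7: cell (1,3)='.' (+2 fires, +3 burnt)
Step 8: cell (1,3)='.' (+0 fires, +2 burnt)
  fire out at step 8

4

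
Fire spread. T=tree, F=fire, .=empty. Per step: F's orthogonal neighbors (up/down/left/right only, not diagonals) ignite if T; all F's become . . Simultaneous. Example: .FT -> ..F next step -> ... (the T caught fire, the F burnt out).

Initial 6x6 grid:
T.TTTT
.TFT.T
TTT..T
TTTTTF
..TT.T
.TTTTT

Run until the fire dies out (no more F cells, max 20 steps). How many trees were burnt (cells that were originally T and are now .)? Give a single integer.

Answer: 24

Derivation:
Step 1: +7 fires, +2 burnt (F count now 7)
Step 2: +6 fires, +7 burnt (F count now 6)
Step 3: +7 fires, +6 burnt (F count now 7)
Step 4: +3 fires, +7 burnt (F count now 3)
Step 5: +1 fires, +3 burnt (F count now 1)
Step 6: +0 fires, +1 burnt (F count now 0)
Fire out after step 6
Initially T: 25, now '.': 35
Total burnt (originally-T cells now '.'): 24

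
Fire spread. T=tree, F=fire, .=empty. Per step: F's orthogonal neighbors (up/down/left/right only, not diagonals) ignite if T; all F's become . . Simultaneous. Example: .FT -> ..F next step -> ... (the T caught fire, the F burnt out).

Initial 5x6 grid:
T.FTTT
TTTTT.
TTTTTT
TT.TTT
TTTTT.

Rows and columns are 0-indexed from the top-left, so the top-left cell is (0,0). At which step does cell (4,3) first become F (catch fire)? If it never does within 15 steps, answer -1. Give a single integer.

Step 1: cell (4,3)='T' (+2 fires, +1 burnt)
Step 2: cell (4,3)='T' (+4 fires, +2 burnt)
Step 3: cell (4,3)='T' (+5 fires, +4 burnt)
Step 4: cell (4,3)='T' (+5 fires, +5 burnt)
Step 5: cell (4,3)='F' (+5 fires, +5 burnt)
  -> target ignites at step 5
Step 6: cell (4,3)='.' (+4 fires, +5 burnt)
Step 7: cell (4,3)='.' (+0 fires, +4 burnt)
  fire out at step 7

5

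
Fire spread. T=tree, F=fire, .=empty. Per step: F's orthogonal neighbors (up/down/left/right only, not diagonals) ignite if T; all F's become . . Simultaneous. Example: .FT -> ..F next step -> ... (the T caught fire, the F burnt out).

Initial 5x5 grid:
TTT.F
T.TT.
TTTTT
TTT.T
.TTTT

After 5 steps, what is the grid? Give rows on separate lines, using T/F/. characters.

Step 1: 0 trees catch fire, 1 burn out
  TTT..
  T.TT.
  TTTTT
  TTT.T
  .TTTT
Step 2: 0 trees catch fire, 0 burn out
  TTT..
  T.TT.
  TTTTT
  TTT.T
  .TTTT
Step 3: 0 trees catch fire, 0 burn out
  TTT..
  T.TT.
  TTTTT
  TTT.T
  .TTTT
Step 4: 0 trees catch fire, 0 burn out
  TTT..
  T.TT.
  TTTTT
  TTT.T
  .TTTT
Step 5: 0 trees catch fire, 0 burn out
  TTT..
  T.TT.
  TTTTT
  TTT.T
  .TTTT

TTT..
T.TT.
TTTTT
TTT.T
.TTTT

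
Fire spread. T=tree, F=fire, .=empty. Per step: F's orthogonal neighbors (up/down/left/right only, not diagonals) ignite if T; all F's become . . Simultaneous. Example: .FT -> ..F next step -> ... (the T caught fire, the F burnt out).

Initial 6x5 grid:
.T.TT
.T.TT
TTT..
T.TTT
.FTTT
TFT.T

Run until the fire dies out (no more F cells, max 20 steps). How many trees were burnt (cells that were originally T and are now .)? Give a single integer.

Answer: 15

Derivation:
Step 1: +3 fires, +2 burnt (F count now 3)
Step 2: +2 fires, +3 burnt (F count now 2)
Step 3: +3 fires, +2 burnt (F count now 3)
Step 4: +3 fires, +3 burnt (F count now 3)
Step 5: +2 fires, +3 burnt (F count now 2)
Step 6: +2 fires, +2 burnt (F count now 2)
Step 7: +0 fires, +2 burnt (F count now 0)
Fire out after step 7
Initially T: 19, now '.': 26
Total burnt (originally-T cells now '.'): 15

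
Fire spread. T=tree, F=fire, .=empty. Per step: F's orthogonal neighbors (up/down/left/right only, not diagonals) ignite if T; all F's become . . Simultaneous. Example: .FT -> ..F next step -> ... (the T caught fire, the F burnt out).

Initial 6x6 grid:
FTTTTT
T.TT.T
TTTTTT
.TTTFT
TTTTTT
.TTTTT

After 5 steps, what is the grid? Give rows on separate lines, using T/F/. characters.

Step 1: 6 trees catch fire, 2 burn out
  .FTTTT
  F.TT.T
  TTTTFT
  .TTF.F
  TTTTFT
  .TTTTT
Step 2: 8 trees catch fire, 6 burn out
  ..FTTT
  ..TT.T
  FTTF.F
  .TF...
  TTTF.F
  .TTTFT
Step 3: 10 trees catch fire, 8 burn out
  ...FTT
  ..FF.F
  .FF...
  .F....
  TTF...
  .TTF.F
Step 4: 4 trees catch fire, 10 burn out
  ....FF
  ......
  ......
  ......
  TF....
  .TF...
Step 5: 2 trees catch fire, 4 burn out
  ......
  ......
  ......
  ......
  F.....
  .F....

......
......
......
......
F.....
.F....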